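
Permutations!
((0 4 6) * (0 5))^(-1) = (0 5 6 4)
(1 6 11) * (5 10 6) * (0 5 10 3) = (0 5 3)(1 10 6 11) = [5, 10, 2, 0, 4, 3, 11, 7, 8, 9, 6, 1]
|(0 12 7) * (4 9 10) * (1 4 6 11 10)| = 3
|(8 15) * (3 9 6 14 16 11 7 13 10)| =18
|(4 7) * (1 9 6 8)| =4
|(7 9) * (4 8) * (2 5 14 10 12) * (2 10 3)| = |(2 5 14 3)(4 8)(7 9)(10 12)| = 4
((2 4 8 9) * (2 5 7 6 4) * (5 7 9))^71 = ((4 8 5 9 7 6))^71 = (4 6 7 9 5 8)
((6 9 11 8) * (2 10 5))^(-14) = (2 10 5)(6 11)(8 9)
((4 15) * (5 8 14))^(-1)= ((4 15)(5 8 14))^(-1)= (4 15)(5 14 8)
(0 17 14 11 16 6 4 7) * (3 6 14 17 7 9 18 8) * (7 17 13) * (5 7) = (0 17 13 5 7)(3 6 4 9 18 8)(11 16 14) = [17, 1, 2, 6, 9, 7, 4, 0, 3, 18, 10, 16, 12, 5, 11, 15, 14, 13, 8]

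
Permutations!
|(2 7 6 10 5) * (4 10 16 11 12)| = 9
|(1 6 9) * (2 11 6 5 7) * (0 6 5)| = 4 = |(0 6 9 1)(2 11 5 7)|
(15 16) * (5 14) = (5 14)(15 16) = [0, 1, 2, 3, 4, 14, 6, 7, 8, 9, 10, 11, 12, 13, 5, 16, 15]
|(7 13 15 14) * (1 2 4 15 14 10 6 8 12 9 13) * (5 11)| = 12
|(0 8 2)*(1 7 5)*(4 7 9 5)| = 6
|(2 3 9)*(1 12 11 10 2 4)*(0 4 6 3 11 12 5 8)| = |(12)(0 4 1 5 8)(2 11 10)(3 9 6)| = 15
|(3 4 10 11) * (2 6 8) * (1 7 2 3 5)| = 10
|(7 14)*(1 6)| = 2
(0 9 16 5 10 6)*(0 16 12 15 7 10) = [9, 1, 2, 3, 4, 0, 16, 10, 8, 12, 6, 11, 15, 13, 14, 7, 5] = (0 9 12 15 7 10 6 16 5)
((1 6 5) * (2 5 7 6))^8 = (7)(1 5 2)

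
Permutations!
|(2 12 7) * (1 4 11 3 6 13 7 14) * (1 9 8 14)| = |(1 4 11 3 6 13 7 2 12)(8 14 9)| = 9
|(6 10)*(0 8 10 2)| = 5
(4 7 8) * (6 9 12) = (4 7 8)(6 9 12) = [0, 1, 2, 3, 7, 5, 9, 8, 4, 12, 10, 11, 6]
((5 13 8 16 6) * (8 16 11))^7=((5 13 16 6)(8 11))^7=(5 6 16 13)(8 11)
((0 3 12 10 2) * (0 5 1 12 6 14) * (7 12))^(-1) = (0 14 6 3)(1 5 2 10 12 7)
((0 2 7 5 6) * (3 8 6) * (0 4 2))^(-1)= ((2 7 5 3 8 6 4))^(-1)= (2 4 6 8 3 5 7)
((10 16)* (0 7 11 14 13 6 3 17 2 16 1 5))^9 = (0 16 6 7 10 3 11 1 17 14 5 2 13)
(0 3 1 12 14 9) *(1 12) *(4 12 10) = (0 3 10 4 12 14 9) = [3, 1, 2, 10, 12, 5, 6, 7, 8, 0, 4, 11, 14, 13, 9]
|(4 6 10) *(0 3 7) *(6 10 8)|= |(0 3 7)(4 10)(6 8)|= 6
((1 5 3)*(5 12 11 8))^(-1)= ((1 12 11 8 5 3))^(-1)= (1 3 5 8 11 12)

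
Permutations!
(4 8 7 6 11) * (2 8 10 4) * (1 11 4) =[0, 11, 8, 3, 10, 5, 4, 6, 7, 9, 1, 2] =(1 11 2 8 7 6 4 10)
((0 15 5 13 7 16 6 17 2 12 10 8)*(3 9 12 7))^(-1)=((0 15 5 13 3 9 12 10 8)(2 7 16 6 17))^(-1)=(0 8 10 12 9 3 13 5 15)(2 17 6 16 7)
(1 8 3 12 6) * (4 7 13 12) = (1 8 3 4 7 13 12 6) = [0, 8, 2, 4, 7, 5, 1, 13, 3, 9, 10, 11, 6, 12]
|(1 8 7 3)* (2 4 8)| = |(1 2 4 8 7 3)| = 6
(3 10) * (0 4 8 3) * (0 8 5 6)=(0 4 5 6)(3 10 8)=[4, 1, 2, 10, 5, 6, 0, 7, 3, 9, 8]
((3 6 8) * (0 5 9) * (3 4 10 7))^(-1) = ((0 5 9)(3 6 8 4 10 7))^(-1) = (0 9 5)(3 7 10 4 8 6)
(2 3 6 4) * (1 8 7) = (1 8 7)(2 3 6 4) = [0, 8, 3, 6, 2, 5, 4, 1, 7]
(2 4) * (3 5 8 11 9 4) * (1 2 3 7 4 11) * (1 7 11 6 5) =[0, 2, 11, 1, 3, 8, 5, 4, 7, 6, 10, 9] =(1 2 11 9 6 5 8 7 4 3)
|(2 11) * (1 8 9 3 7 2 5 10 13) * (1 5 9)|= 30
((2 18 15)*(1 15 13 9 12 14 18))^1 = (1 15 2)(9 12 14 18 13)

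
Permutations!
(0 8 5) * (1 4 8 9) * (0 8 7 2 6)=(0 9 1 4 7 2 6)(5 8)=[9, 4, 6, 3, 7, 8, 0, 2, 5, 1]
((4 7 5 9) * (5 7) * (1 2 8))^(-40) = (1 8 2)(4 9 5)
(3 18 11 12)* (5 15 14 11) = (3 18 5 15 14 11 12) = [0, 1, 2, 18, 4, 15, 6, 7, 8, 9, 10, 12, 3, 13, 11, 14, 16, 17, 5]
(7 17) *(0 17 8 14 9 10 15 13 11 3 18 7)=(0 17)(3 18 7 8 14 9 10 15 13 11)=[17, 1, 2, 18, 4, 5, 6, 8, 14, 10, 15, 3, 12, 11, 9, 13, 16, 0, 7]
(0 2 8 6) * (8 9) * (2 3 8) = (0 3 8 6)(2 9) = [3, 1, 9, 8, 4, 5, 0, 7, 6, 2]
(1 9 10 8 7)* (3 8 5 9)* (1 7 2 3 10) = (1 10 5 9)(2 3 8) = [0, 10, 3, 8, 4, 9, 6, 7, 2, 1, 5]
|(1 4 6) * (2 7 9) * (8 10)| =|(1 4 6)(2 7 9)(8 10)| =6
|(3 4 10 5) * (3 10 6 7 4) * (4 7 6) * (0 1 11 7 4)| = |(0 1 11 7 4)(5 10)| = 10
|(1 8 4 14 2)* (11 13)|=10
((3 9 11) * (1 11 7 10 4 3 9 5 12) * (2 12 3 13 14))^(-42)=(1 2 13 10 9)(4 7 11 12 14)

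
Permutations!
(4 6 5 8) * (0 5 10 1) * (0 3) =(0 5 8 4 6 10 1 3) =[5, 3, 2, 0, 6, 8, 10, 7, 4, 9, 1]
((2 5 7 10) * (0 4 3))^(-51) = (2 5 7 10)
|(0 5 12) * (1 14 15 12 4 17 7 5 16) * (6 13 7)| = 6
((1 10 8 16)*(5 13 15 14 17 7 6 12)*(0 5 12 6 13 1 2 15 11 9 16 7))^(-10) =(0 8 9 14 1 13 2)(5 7 16 17 10 11 15)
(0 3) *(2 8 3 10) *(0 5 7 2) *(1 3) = (0 10)(1 3 5 7 2 8) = [10, 3, 8, 5, 4, 7, 6, 2, 1, 9, 0]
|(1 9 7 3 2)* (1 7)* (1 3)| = |(1 9 3 2 7)| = 5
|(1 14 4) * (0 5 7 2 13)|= |(0 5 7 2 13)(1 14 4)|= 15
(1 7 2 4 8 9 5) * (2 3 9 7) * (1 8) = (1 2 4)(3 9 5 8 7) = [0, 2, 4, 9, 1, 8, 6, 3, 7, 5]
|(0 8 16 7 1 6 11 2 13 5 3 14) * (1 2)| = 9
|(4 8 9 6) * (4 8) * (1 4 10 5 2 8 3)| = |(1 4 10 5 2 8 9 6 3)| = 9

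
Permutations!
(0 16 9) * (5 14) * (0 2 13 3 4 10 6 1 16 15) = (0 15)(1 16 9 2 13 3 4 10 6)(5 14) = [15, 16, 13, 4, 10, 14, 1, 7, 8, 2, 6, 11, 12, 3, 5, 0, 9]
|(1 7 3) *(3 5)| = 4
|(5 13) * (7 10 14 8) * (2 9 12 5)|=|(2 9 12 5 13)(7 10 14 8)|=20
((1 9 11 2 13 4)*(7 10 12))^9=(1 2)(4 11)(9 13)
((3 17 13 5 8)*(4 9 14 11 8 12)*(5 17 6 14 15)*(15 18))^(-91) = ((3 6 14 11 8)(4 9 18 15 5 12)(13 17))^(-91) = (3 8 11 14 6)(4 12 5 15 18 9)(13 17)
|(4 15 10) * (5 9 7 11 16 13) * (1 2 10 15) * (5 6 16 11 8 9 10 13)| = |(1 2 13 6 16 5 10 4)(7 8 9)| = 24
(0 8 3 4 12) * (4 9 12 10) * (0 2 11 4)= (0 8 3 9 12 2 11 4 10)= [8, 1, 11, 9, 10, 5, 6, 7, 3, 12, 0, 4, 2]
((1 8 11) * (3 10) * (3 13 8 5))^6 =((1 5 3 10 13 8 11))^6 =(1 11 8 13 10 3 5)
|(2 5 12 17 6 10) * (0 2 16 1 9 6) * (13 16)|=30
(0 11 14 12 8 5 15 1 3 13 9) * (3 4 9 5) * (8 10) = (0 11 14 12 10 8 3 13 5 15 1 4 9) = [11, 4, 2, 13, 9, 15, 6, 7, 3, 0, 8, 14, 10, 5, 12, 1]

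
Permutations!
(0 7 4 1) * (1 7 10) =(0 10 1)(4 7) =[10, 0, 2, 3, 7, 5, 6, 4, 8, 9, 1]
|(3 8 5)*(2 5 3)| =2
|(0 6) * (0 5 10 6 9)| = 6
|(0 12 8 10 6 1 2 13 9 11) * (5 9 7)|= |(0 12 8 10 6 1 2 13 7 5 9 11)|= 12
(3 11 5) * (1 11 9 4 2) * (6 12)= (1 11 5 3 9 4 2)(6 12)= [0, 11, 1, 9, 2, 3, 12, 7, 8, 4, 10, 5, 6]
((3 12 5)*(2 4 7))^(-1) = ((2 4 7)(3 12 5))^(-1) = (2 7 4)(3 5 12)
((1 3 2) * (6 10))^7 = ((1 3 2)(6 10))^7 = (1 3 2)(6 10)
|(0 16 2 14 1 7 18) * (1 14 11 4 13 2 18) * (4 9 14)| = 6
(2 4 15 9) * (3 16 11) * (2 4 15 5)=(2 15 9 4 5)(3 16 11)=[0, 1, 15, 16, 5, 2, 6, 7, 8, 4, 10, 3, 12, 13, 14, 9, 11]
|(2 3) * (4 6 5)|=6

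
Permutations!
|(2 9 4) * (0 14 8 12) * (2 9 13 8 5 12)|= |(0 14 5 12)(2 13 8)(4 9)|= 12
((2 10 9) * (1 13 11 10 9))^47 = (1 10 11 13)(2 9)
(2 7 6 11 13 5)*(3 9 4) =(2 7 6 11 13 5)(3 9 4) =[0, 1, 7, 9, 3, 2, 11, 6, 8, 4, 10, 13, 12, 5]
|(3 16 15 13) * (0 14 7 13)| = 7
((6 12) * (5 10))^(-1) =((5 10)(6 12))^(-1) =(5 10)(6 12)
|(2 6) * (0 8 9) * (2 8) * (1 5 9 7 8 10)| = 14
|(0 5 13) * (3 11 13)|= |(0 5 3 11 13)|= 5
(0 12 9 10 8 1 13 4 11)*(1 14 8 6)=(0 12 9 10 6 1 13 4 11)(8 14)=[12, 13, 2, 3, 11, 5, 1, 7, 14, 10, 6, 0, 9, 4, 8]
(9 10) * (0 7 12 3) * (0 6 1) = [7, 0, 2, 6, 4, 5, 1, 12, 8, 10, 9, 11, 3] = (0 7 12 3 6 1)(9 10)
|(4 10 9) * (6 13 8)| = 3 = |(4 10 9)(6 13 8)|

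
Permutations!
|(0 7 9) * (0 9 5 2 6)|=5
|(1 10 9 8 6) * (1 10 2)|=|(1 2)(6 10 9 8)|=4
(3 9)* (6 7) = (3 9)(6 7) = [0, 1, 2, 9, 4, 5, 7, 6, 8, 3]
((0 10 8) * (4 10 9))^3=(0 10 9 8 4)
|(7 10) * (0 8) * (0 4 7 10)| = 4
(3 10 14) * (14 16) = (3 10 16 14) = [0, 1, 2, 10, 4, 5, 6, 7, 8, 9, 16, 11, 12, 13, 3, 15, 14]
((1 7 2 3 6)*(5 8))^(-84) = (8)(1 7 2 3 6)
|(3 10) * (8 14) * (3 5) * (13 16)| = 6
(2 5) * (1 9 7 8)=[0, 9, 5, 3, 4, 2, 6, 8, 1, 7]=(1 9 7 8)(2 5)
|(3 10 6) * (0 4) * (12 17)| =6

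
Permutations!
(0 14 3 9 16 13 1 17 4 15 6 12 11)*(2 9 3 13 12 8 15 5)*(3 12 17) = [14, 3, 9, 12, 5, 2, 8, 7, 15, 16, 10, 0, 11, 1, 13, 6, 17, 4] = (0 14 13 1 3 12 11)(2 9 16 17 4 5)(6 8 15)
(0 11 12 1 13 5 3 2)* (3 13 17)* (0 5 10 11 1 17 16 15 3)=(0 1 16 15 3 2 5 13 10 11 12 17)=[1, 16, 5, 2, 4, 13, 6, 7, 8, 9, 11, 12, 17, 10, 14, 3, 15, 0]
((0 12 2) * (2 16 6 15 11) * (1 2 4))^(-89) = ((0 12 16 6 15 11 4 1 2))^(-89) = (0 12 16 6 15 11 4 1 2)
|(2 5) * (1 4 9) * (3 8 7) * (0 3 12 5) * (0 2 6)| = |(0 3 8 7 12 5 6)(1 4 9)| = 21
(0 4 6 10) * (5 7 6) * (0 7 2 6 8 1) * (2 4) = [2, 0, 6, 3, 5, 4, 10, 8, 1, 9, 7] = (0 2 6 10 7 8 1)(4 5)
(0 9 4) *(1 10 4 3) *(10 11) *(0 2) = (0 9 3 1 11 10 4 2) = [9, 11, 0, 1, 2, 5, 6, 7, 8, 3, 4, 10]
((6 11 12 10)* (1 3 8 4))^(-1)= (1 4 8 3)(6 10 12 11)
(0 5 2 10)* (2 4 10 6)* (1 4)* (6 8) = (0 5 1 4 10)(2 8 6) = [5, 4, 8, 3, 10, 1, 2, 7, 6, 9, 0]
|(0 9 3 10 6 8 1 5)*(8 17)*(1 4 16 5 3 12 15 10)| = 22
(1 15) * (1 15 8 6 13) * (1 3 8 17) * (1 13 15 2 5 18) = (1 17 13 3 8 6 15 2 5 18) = [0, 17, 5, 8, 4, 18, 15, 7, 6, 9, 10, 11, 12, 3, 14, 2, 16, 13, 1]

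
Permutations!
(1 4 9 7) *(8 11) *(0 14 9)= (0 14 9 7 1 4)(8 11)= [14, 4, 2, 3, 0, 5, 6, 1, 11, 7, 10, 8, 12, 13, 9]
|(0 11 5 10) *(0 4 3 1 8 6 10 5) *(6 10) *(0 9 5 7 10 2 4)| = 30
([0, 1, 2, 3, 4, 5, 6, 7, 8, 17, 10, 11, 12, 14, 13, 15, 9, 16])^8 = [0, 1, 2, 3, 4, 5, 6, 7, 8, 16, 10, 11, 12, 13, 14, 15, 17, 9]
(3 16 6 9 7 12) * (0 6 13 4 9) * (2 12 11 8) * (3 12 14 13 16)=[6, 1, 14, 3, 9, 5, 0, 11, 2, 7, 10, 8, 12, 4, 13, 15, 16]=(16)(0 6)(2 14 13 4 9 7 11 8)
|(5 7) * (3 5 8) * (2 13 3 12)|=|(2 13 3 5 7 8 12)|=7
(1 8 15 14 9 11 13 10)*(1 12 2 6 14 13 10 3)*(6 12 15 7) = (1 8 7 6 14 9 11 10 15 13 3)(2 12) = [0, 8, 12, 1, 4, 5, 14, 6, 7, 11, 15, 10, 2, 3, 9, 13]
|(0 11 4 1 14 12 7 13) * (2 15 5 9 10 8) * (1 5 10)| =20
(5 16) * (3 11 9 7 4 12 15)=(3 11 9 7 4 12 15)(5 16)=[0, 1, 2, 11, 12, 16, 6, 4, 8, 7, 10, 9, 15, 13, 14, 3, 5]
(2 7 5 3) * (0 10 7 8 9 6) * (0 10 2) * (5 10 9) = [2, 1, 8, 0, 4, 3, 9, 10, 5, 6, 7] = (0 2 8 5 3)(6 9)(7 10)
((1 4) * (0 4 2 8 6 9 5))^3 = (0 2 9 4 8 5 1 6) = ((0 4 1 2 8 6 9 5))^3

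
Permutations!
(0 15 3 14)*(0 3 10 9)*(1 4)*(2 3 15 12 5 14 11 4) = (0 12 5 14 15 10 9)(1 2 3 11 4) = [12, 2, 3, 11, 1, 14, 6, 7, 8, 0, 9, 4, 5, 13, 15, 10]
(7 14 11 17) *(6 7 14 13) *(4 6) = (4 6 7 13)(11 17 14) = [0, 1, 2, 3, 6, 5, 7, 13, 8, 9, 10, 17, 12, 4, 11, 15, 16, 14]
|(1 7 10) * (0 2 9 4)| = 12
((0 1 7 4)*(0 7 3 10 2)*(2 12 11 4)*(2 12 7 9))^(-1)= (0 2 9 4 11 12 7 10 3 1)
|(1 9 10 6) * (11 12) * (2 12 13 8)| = |(1 9 10 6)(2 12 11 13 8)| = 20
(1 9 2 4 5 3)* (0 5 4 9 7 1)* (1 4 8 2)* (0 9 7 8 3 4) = [5, 8, 7, 9, 3, 4, 6, 0, 2, 1] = (0 5 4 3 9 1 8 2 7)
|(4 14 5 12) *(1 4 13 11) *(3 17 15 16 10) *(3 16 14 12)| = |(1 4 12 13 11)(3 17 15 14 5)(10 16)| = 10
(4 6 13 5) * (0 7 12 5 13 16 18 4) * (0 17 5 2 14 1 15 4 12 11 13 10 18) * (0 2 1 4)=(0 7 11 13 10 18 12 1 15)(2 14 4 6 16)(5 17)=[7, 15, 14, 3, 6, 17, 16, 11, 8, 9, 18, 13, 1, 10, 4, 0, 2, 5, 12]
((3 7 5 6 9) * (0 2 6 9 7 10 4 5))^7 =((0 2 6 7)(3 10 4 5 9))^7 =(0 7 6 2)(3 4 9 10 5)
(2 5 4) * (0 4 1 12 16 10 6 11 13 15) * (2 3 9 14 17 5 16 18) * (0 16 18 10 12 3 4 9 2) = (0 9 14 17 5 1 3 2 18)(6 11 13 15 16 12 10) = [9, 3, 18, 2, 4, 1, 11, 7, 8, 14, 6, 13, 10, 15, 17, 16, 12, 5, 0]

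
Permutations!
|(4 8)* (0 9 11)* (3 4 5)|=12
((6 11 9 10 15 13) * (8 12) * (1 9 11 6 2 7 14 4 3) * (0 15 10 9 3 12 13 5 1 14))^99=((0 15 5 1 3 14 4 12 8 13 2 7))^99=(0 1 4 13)(2 15 3 12)(5 14 8 7)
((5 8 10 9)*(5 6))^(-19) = (5 8 10 9 6) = ((5 8 10 9 6))^(-19)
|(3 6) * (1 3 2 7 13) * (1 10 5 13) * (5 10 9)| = |(1 3 6 2 7)(5 13 9)| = 15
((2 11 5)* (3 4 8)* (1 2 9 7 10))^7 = ((1 2 11 5 9 7 10)(3 4 8))^7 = (11)(3 4 8)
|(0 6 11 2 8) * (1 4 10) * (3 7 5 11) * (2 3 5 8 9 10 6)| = 12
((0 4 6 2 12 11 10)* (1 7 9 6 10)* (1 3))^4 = ((0 4 10)(1 7 9 6 2 12 11 3))^4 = (0 4 10)(1 2)(3 6)(7 12)(9 11)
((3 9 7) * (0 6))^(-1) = ((0 6)(3 9 7))^(-1) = (0 6)(3 7 9)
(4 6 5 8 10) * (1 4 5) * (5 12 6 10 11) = [0, 4, 2, 3, 10, 8, 1, 7, 11, 9, 12, 5, 6] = (1 4 10 12 6)(5 8 11)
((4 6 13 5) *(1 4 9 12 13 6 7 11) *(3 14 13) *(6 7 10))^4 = (1 7 10)(3 9 13)(4 11 6)(5 14 12)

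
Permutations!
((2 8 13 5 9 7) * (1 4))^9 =((1 4)(2 8 13 5 9 7))^9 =(1 4)(2 5)(7 13)(8 9)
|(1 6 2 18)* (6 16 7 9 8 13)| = 9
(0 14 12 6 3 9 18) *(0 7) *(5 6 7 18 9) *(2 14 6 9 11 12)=(18)(0 6 3 5 9 11 12 7)(2 14)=[6, 1, 14, 5, 4, 9, 3, 0, 8, 11, 10, 12, 7, 13, 2, 15, 16, 17, 18]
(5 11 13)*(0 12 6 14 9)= (0 12 6 14 9)(5 11 13)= [12, 1, 2, 3, 4, 11, 14, 7, 8, 0, 10, 13, 6, 5, 9]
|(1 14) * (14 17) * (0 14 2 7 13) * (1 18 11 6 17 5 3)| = 9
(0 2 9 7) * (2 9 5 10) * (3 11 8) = (0 9 7)(2 5 10)(3 11 8) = [9, 1, 5, 11, 4, 10, 6, 0, 3, 7, 2, 8]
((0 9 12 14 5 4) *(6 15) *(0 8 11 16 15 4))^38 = ((0 9 12 14 5)(4 8 11 16 15 6))^38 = (0 14 9 5 12)(4 11 15)(6 8 16)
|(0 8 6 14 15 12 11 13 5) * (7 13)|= |(0 8 6 14 15 12 11 7 13 5)|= 10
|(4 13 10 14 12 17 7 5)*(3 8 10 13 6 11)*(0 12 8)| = |(0 12 17 7 5 4 6 11 3)(8 10 14)| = 9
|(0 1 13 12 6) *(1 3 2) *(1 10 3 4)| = 6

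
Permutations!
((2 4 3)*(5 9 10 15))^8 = (15)(2 3 4)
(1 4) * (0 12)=[12, 4, 2, 3, 1, 5, 6, 7, 8, 9, 10, 11, 0]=(0 12)(1 4)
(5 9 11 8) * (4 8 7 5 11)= (4 8 11 7 5 9)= [0, 1, 2, 3, 8, 9, 6, 5, 11, 4, 10, 7]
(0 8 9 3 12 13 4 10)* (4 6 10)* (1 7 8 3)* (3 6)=(0 6 10)(1 7 8 9)(3 12 13)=[6, 7, 2, 12, 4, 5, 10, 8, 9, 1, 0, 11, 13, 3]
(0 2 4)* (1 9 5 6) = (0 2 4)(1 9 5 6) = [2, 9, 4, 3, 0, 6, 1, 7, 8, 5]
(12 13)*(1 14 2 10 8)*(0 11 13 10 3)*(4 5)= (0 11 13 12 10 8 1 14 2 3)(4 5)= [11, 14, 3, 0, 5, 4, 6, 7, 1, 9, 8, 13, 10, 12, 2]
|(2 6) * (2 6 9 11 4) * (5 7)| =|(2 9 11 4)(5 7)| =4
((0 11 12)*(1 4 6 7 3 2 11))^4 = (0 7 12 6 11 4 2 1 3) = ((0 1 4 6 7 3 2 11 12))^4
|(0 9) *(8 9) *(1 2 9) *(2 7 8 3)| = 12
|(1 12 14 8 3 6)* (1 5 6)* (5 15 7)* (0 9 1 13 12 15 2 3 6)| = 42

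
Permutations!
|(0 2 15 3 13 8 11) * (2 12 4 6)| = |(0 12 4 6 2 15 3 13 8 11)| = 10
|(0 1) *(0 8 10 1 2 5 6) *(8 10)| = |(0 2 5 6)(1 10)| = 4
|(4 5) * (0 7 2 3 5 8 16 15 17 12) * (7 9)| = 12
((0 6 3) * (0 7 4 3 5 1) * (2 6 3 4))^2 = ((0 3 7 2 6 5 1))^2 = (0 7 6 1 3 2 5)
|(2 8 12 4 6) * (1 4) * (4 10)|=7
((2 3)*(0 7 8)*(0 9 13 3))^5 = ((0 7 8 9 13 3 2))^5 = (0 3 9 7 2 13 8)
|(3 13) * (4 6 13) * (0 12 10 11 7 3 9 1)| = 11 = |(0 12 10 11 7 3 4 6 13 9 1)|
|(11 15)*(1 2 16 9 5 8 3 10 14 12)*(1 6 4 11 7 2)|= 14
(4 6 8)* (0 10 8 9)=(0 10 8 4 6 9)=[10, 1, 2, 3, 6, 5, 9, 7, 4, 0, 8]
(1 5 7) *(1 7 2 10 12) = (1 5 2 10 12) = [0, 5, 10, 3, 4, 2, 6, 7, 8, 9, 12, 11, 1]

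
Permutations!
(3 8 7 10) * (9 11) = [0, 1, 2, 8, 4, 5, 6, 10, 7, 11, 3, 9] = (3 8 7 10)(9 11)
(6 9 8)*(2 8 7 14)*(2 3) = [0, 1, 8, 2, 4, 5, 9, 14, 6, 7, 10, 11, 12, 13, 3] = (2 8 6 9 7 14 3)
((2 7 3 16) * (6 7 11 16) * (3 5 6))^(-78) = (16)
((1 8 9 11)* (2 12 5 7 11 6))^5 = (1 12 8 5 9 7 6 11 2)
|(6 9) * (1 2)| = 2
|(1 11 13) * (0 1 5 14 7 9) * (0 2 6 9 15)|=|(0 1 11 13 5 14 7 15)(2 6 9)|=24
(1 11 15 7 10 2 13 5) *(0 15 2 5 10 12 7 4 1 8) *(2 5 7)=[15, 11, 13, 3, 1, 8, 6, 12, 0, 9, 7, 5, 2, 10, 14, 4]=(0 15 4 1 11 5 8)(2 13 10 7 12)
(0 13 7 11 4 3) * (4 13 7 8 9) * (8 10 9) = (0 7 11 13 10 9 4 3) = [7, 1, 2, 0, 3, 5, 6, 11, 8, 4, 9, 13, 12, 10]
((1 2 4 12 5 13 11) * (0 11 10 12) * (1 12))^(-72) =(13)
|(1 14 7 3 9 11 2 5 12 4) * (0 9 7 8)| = 10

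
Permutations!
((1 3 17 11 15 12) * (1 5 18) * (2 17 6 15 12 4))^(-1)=((1 3 6 15 4 2 17 11 12 5 18))^(-1)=(1 18 5 12 11 17 2 4 15 6 3)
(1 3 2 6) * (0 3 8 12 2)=[3, 8, 6, 0, 4, 5, 1, 7, 12, 9, 10, 11, 2]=(0 3)(1 8 12 2 6)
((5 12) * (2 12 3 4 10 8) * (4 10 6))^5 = ((2 12 5 3 10 8)(4 6))^5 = (2 8 10 3 5 12)(4 6)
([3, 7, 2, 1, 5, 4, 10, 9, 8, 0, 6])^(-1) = (0 9 7 1 3)(4 5)(6 10)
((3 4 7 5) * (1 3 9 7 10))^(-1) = (1 10 4 3)(5 7 9)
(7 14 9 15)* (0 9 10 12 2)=(0 9 15 7 14 10 12 2)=[9, 1, 0, 3, 4, 5, 6, 14, 8, 15, 12, 11, 2, 13, 10, 7]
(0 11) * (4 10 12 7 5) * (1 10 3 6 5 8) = (0 11)(1 10 12 7 8)(3 6 5 4) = [11, 10, 2, 6, 3, 4, 5, 8, 1, 9, 12, 0, 7]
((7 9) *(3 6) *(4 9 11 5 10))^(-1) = ((3 6)(4 9 7 11 5 10))^(-1) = (3 6)(4 10 5 11 7 9)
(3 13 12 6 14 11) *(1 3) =(1 3 13 12 6 14 11) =[0, 3, 2, 13, 4, 5, 14, 7, 8, 9, 10, 1, 6, 12, 11]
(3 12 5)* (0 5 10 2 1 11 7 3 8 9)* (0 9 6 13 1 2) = (0 5 8 6 13 1 11 7 3 12 10) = [5, 11, 2, 12, 4, 8, 13, 3, 6, 9, 0, 7, 10, 1]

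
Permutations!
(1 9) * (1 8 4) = [0, 9, 2, 3, 1, 5, 6, 7, 4, 8] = (1 9 8 4)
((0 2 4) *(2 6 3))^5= ((0 6 3 2 4))^5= (6)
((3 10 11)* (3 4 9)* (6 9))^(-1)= (3 9 6 4 11 10)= ((3 10 11 4 6 9))^(-1)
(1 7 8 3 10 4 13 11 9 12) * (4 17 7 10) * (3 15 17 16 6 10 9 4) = (1 9 12)(4 13 11)(6 10 16)(7 8 15 17) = [0, 9, 2, 3, 13, 5, 10, 8, 15, 12, 16, 4, 1, 11, 14, 17, 6, 7]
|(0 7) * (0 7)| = |(7)| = 1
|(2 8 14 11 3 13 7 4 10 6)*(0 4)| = |(0 4 10 6 2 8 14 11 3 13 7)| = 11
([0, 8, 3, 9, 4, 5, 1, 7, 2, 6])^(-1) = (1 6 9 3 2 8)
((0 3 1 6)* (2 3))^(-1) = (0 6 1 3 2)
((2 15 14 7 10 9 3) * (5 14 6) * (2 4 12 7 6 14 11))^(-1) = ((2 15 14 6 5 11)(3 4 12 7 10 9))^(-1) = (2 11 5 6 14 15)(3 9 10 7 12 4)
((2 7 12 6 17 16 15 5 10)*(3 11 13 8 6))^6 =(2 8 10 13 5 11 15 3 16 12 17 7 6)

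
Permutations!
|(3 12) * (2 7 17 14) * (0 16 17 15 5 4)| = |(0 16 17 14 2 7 15 5 4)(3 12)| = 18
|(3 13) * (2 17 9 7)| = 4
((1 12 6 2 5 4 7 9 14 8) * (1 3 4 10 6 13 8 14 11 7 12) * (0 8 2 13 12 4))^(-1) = ((14)(0 8 3)(2 5 10 6 13)(7 9 11))^(-1) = (14)(0 3 8)(2 13 6 10 5)(7 11 9)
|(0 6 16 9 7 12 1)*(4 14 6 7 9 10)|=20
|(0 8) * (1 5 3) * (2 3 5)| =|(0 8)(1 2 3)| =6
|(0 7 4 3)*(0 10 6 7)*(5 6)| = 6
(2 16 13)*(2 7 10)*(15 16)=[0, 1, 15, 3, 4, 5, 6, 10, 8, 9, 2, 11, 12, 7, 14, 16, 13]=(2 15 16 13 7 10)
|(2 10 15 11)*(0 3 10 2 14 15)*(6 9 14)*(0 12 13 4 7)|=35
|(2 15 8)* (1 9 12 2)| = 6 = |(1 9 12 2 15 8)|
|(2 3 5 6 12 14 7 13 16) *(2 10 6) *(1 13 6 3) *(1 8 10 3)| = 8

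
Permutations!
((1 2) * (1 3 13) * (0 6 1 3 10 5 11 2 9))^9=(0 6 1 9)(2 10 5 11)(3 13)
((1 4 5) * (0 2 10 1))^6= (10)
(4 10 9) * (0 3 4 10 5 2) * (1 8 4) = (0 3 1 8 4 5 2)(9 10) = [3, 8, 0, 1, 5, 2, 6, 7, 4, 10, 9]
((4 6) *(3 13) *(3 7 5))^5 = (3 13 7 5)(4 6)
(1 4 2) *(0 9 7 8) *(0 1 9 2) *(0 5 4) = (0 2 9 7 8 1)(4 5) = [2, 0, 9, 3, 5, 4, 6, 8, 1, 7]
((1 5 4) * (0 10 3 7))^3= (0 7 3 10)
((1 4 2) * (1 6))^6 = ((1 4 2 6))^6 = (1 2)(4 6)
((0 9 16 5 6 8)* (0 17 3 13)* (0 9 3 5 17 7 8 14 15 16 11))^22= ((0 3 13 9 11)(5 6 14 15 16 17)(7 8))^22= (0 13 11 3 9)(5 16 14)(6 17 15)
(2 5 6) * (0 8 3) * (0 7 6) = (0 8 3 7 6 2 5) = [8, 1, 5, 7, 4, 0, 2, 6, 3]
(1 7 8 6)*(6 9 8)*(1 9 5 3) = (1 7 6 9 8 5 3) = [0, 7, 2, 1, 4, 3, 9, 6, 5, 8]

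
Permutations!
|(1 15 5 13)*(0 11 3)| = |(0 11 3)(1 15 5 13)| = 12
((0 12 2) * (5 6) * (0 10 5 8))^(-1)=(0 8 6 5 10 2 12)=((0 12 2 10 5 6 8))^(-1)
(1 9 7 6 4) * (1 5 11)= (1 9 7 6 4 5 11)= [0, 9, 2, 3, 5, 11, 4, 6, 8, 7, 10, 1]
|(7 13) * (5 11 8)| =|(5 11 8)(7 13)| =6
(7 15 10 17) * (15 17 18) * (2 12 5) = [0, 1, 12, 3, 4, 2, 6, 17, 8, 9, 18, 11, 5, 13, 14, 10, 16, 7, 15] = (2 12 5)(7 17)(10 18 15)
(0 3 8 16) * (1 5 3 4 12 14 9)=(0 4 12 14 9 1 5 3 8 16)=[4, 5, 2, 8, 12, 3, 6, 7, 16, 1, 10, 11, 14, 13, 9, 15, 0]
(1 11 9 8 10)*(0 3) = (0 3)(1 11 9 8 10) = [3, 11, 2, 0, 4, 5, 6, 7, 10, 8, 1, 9]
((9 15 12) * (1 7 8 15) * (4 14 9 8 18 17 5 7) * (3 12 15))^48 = ((1 4 14 9)(3 12 8)(5 7 18 17))^48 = (18)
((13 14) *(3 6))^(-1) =(3 6)(13 14) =((3 6)(13 14))^(-1)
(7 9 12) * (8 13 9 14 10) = (7 14 10 8 13 9 12) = [0, 1, 2, 3, 4, 5, 6, 14, 13, 12, 8, 11, 7, 9, 10]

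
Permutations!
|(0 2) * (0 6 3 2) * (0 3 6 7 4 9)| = 6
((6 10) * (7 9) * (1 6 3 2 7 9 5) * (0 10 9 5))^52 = (0 3 7 10 2)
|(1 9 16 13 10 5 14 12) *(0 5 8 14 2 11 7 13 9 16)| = 13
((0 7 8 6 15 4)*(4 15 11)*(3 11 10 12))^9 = (15)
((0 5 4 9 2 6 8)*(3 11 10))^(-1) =(0 8 6 2 9 4 5)(3 10 11)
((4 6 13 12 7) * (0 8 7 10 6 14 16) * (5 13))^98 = (0 7 14)(4 16 8)(5 10 13 6 12)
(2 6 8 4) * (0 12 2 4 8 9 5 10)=(0 12 2 6 9 5 10)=[12, 1, 6, 3, 4, 10, 9, 7, 8, 5, 0, 11, 2]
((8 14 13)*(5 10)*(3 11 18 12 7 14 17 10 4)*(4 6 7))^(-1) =((3 11 18 12 4)(5 6 7 14 13 8 17 10))^(-1) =(3 4 12 18 11)(5 10 17 8 13 14 7 6)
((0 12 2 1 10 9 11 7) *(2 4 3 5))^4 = ((0 12 4 3 5 2 1 10 9 11 7))^4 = (0 5 9 12 2 11 4 1 7 3 10)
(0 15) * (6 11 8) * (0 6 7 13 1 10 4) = [15, 10, 2, 3, 0, 5, 11, 13, 7, 9, 4, 8, 12, 1, 14, 6] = (0 15 6 11 8 7 13 1 10 4)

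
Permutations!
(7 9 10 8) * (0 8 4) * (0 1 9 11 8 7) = (0 7 11 8)(1 9 10 4) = [7, 9, 2, 3, 1, 5, 6, 11, 0, 10, 4, 8]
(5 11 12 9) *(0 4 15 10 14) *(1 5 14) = [4, 5, 2, 3, 15, 11, 6, 7, 8, 14, 1, 12, 9, 13, 0, 10] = (0 4 15 10 1 5 11 12 9 14)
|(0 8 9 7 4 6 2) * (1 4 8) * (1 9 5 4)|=8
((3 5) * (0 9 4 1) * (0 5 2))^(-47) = (0 4 5 2 9 1 3)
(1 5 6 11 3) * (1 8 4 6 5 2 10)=(1 2 10)(3 8 4 6 11)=[0, 2, 10, 8, 6, 5, 11, 7, 4, 9, 1, 3]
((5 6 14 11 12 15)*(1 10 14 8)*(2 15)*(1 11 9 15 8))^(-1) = (1 6 5 15 9 14 10)(2 12 11 8)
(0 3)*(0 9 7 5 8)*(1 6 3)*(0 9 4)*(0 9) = [1, 6, 2, 4, 9, 8, 3, 5, 0, 7] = (0 1 6 3 4 9 7 5 8)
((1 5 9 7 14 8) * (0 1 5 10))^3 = ((0 1 10)(5 9 7 14 8))^3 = (5 14 9 8 7)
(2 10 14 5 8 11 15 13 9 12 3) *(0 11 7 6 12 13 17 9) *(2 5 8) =(0 11 15 17 9 13)(2 10 14 8 7 6 12 3 5) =[11, 1, 10, 5, 4, 2, 12, 6, 7, 13, 14, 15, 3, 0, 8, 17, 16, 9]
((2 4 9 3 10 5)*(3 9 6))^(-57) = (2 3)(4 10)(5 6)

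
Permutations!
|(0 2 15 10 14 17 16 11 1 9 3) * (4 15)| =12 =|(0 2 4 15 10 14 17 16 11 1 9 3)|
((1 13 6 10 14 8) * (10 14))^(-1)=((1 13 6 14 8))^(-1)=(1 8 14 6 13)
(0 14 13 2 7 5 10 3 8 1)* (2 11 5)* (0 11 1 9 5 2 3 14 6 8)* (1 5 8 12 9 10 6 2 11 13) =(0 2 7 3)(1 13 5 6 12 9 8 10 14) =[2, 13, 7, 0, 4, 6, 12, 3, 10, 8, 14, 11, 9, 5, 1]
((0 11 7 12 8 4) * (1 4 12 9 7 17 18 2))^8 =((0 11 17 18 2 1 4)(7 9)(8 12))^8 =(0 11 17 18 2 1 4)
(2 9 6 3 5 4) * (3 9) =(2 3 5 4)(6 9) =[0, 1, 3, 5, 2, 4, 9, 7, 8, 6]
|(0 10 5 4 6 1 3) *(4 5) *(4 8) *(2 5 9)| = 21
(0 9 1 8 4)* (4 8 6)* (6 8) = (0 9 1 8 6 4) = [9, 8, 2, 3, 0, 5, 4, 7, 6, 1]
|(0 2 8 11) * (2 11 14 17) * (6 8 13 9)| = |(0 11)(2 13 9 6 8 14 17)| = 14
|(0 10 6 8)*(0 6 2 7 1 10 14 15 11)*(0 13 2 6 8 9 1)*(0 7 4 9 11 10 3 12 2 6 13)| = |(0 14 15 10 13 6 11)(1 3 12 2 4 9)| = 42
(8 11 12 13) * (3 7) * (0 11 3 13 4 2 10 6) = (0 11 12 4 2 10 6)(3 7 13 8) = [11, 1, 10, 7, 2, 5, 0, 13, 3, 9, 6, 12, 4, 8]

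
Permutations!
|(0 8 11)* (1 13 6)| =|(0 8 11)(1 13 6)| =3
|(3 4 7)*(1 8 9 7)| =6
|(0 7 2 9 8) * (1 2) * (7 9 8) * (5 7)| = |(0 9 5 7 1 2 8)| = 7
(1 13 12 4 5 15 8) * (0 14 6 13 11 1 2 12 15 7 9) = (0 14 6 13 15 8 2 12 4 5 7 9)(1 11) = [14, 11, 12, 3, 5, 7, 13, 9, 2, 0, 10, 1, 4, 15, 6, 8]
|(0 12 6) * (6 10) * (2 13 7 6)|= 7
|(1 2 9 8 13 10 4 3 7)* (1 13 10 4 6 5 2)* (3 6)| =|(2 9 8 10 3 7 13 4 6 5)| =10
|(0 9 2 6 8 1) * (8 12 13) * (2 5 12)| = 14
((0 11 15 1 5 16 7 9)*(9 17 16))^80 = (0 15 5)(1 9 11)(7 16 17)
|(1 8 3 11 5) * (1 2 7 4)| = |(1 8 3 11 5 2 7 4)| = 8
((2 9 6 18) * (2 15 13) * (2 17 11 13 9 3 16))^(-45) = (6 9 15 18)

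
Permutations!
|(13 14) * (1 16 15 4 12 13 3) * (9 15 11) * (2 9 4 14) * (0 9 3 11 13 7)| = 40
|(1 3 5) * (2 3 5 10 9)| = 4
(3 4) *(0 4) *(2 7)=(0 4 3)(2 7)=[4, 1, 7, 0, 3, 5, 6, 2]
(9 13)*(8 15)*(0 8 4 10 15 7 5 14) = (0 8 7 5 14)(4 10 15)(9 13) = [8, 1, 2, 3, 10, 14, 6, 5, 7, 13, 15, 11, 12, 9, 0, 4]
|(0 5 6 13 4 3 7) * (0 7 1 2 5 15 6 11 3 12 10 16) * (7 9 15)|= 10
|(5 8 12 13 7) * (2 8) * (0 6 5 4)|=9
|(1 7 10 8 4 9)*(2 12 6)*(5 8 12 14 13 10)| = |(1 7 5 8 4 9)(2 14 13 10 12 6)| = 6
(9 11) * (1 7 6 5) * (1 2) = (1 7 6 5 2)(9 11) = [0, 7, 1, 3, 4, 2, 5, 6, 8, 11, 10, 9]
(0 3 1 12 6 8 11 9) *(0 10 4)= (0 3 1 12 6 8 11 9 10 4)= [3, 12, 2, 1, 0, 5, 8, 7, 11, 10, 4, 9, 6]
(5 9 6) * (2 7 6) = (2 7 6 5 9) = [0, 1, 7, 3, 4, 9, 5, 6, 8, 2]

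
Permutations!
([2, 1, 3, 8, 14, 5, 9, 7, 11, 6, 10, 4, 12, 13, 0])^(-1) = (0 14 4 11 8 3 2)(6 9)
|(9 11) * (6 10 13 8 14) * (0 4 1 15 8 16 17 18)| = |(0 4 1 15 8 14 6 10 13 16 17 18)(9 11)| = 12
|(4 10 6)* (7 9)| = 6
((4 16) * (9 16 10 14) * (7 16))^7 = ((4 10 14 9 7 16))^7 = (4 10 14 9 7 16)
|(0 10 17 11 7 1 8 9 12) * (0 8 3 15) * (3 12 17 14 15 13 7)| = 36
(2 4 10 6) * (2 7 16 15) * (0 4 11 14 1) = [4, 0, 11, 3, 10, 5, 7, 16, 8, 9, 6, 14, 12, 13, 1, 2, 15] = (0 4 10 6 7 16 15 2 11 14 1)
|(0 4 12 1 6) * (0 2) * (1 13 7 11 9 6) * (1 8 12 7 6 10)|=|(0 4 7 11 9 10 1 8 12 13 6 2)|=12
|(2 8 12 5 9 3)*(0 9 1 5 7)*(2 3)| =|(0 9 2 8 12 7)(1 5)| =6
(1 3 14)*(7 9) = (1 3 14)(7 9) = [0, 3, 2, 14, 4, 5, 6, 9, 8, 7, 10, 11, 12, 13, 1]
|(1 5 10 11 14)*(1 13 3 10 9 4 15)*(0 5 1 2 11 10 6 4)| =|(0 5 9)(2 11 14 13 3 6 4 15)| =24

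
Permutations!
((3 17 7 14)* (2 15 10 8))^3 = (2 8 10 15)(3 14 7 17) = ((2 15 10 8)(3 17 7 14))^3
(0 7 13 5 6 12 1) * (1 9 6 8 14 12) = (0 7 13 5 8 14 12 9 6 1) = [7, 0, 2, 3, 4, 8, 1, 13, 14, 6, 10, 11, 9, 5, 12]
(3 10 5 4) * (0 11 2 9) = (0 11 2 9)(3 10 5 4) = [11, 1, 9, 10, 3, 4, 6, 7, 8, 0, 5, 2]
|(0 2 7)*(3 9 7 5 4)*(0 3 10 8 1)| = 21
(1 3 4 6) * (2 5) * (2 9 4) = (1 3 2 5 9 4 6) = [0, 3, 5, 2, 6, 9, 1, 7, 8, 4]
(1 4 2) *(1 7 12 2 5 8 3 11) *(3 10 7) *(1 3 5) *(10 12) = (1 4)(2 5 8 12)(3 11)(7 10) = [0, 4, 5, 11, 1, 8, 6, 10, 12, 9, 7, 3, 2]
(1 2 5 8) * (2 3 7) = (1 3 7 2 5 8) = [0, 3, 5, 7, 4, 8, 6, 2, 1]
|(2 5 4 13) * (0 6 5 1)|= |(0 6 5 4 13 2 1)|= 7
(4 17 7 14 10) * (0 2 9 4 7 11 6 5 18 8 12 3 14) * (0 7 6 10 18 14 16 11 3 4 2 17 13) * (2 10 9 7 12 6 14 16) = (0 17 3 2 7 12 4 13)(5 16 11 9 10 14 18 8 6) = [17, 1, 7, 2, 13, 16, 5, 12, 6, 10, 14, 9, 4, 0, 18, 15, 11, 3, 8]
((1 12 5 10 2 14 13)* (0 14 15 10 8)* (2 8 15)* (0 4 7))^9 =((0 14 13 1 12 5 15 10 8 4 7))^9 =(0 4 10 5 1 14 7 8 15 12 13)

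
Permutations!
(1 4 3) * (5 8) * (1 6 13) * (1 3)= [0, 4, 2, 6, 1, 8, 13, 7, 5, 9, 10, 11, 12, 3]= (1 4)(3 6 13)(5 8)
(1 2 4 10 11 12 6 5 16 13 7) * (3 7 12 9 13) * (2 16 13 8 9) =(1 16 3 7)(2 4 10 11)(5 13 12 6)(8 9) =[0, 16, 4, 7, 10, 13, 5, 1, 9, 8, 11, 2, 6, 12, 14, 15, 3]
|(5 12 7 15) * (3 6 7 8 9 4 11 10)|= |(3 6 7 15 5 12 8 9 4 11 10)|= 11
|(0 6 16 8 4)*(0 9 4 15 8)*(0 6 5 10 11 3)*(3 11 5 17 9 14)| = |(0 17 9 4 14 3)(5 10)(6 16)(8 15)| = 6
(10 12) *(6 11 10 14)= [0, 1, 2, 3, 4, 5, 11, 7, 8, 9, 12, 10, 14, 13, 6]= (6 11 10 12 14)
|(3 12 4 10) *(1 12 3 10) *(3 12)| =4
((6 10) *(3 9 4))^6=(10)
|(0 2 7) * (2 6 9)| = |(0 6 9 2 7)| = 5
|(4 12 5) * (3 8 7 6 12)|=|(3 8 7 6 12 5 4)|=7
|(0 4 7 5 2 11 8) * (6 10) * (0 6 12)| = 10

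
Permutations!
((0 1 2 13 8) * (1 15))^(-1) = ((0 15 1 2 13 8))^(-1) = (0 8 13 2 1 15)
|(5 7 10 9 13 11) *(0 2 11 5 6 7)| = 9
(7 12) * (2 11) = (2 11)(7 12) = [0, 1, 11, 3, 4, 5, 6, 12, 8, 9, 10, 2, 7]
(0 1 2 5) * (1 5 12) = [5, 2, 12, 3, 4, 0, 6, 7, 8, 9, 10, 11, 1] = (0 5)(1 2 12)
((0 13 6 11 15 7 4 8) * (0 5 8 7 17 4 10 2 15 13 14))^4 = (2 7 17)(4 15 10)(6 11 13)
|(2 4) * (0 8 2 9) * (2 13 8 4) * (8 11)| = |(0 4 9)(8 13 11)| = 3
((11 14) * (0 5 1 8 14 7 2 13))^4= (0 14 13 8 2 1 7 5 11)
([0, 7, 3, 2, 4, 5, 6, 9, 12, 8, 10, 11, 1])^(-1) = (1 12 8 9 7)(2 3)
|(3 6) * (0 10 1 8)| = |(0 10 1 8)(3 6)| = 4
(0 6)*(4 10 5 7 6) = (0 4 10 5 7 6) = [4, 1, 2, 3, 10, 7, 0, 6, 8, 9, 5]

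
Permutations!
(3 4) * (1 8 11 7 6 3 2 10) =[0, 8, 10, 4, 2, 5, 3, 6, 11, 9, 1, 7] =(1 8 11 7 6 3 4 2 10)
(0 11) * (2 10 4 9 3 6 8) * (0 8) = (0 11 8 2 10 4 9 3 6) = [11, 1, 10, 6, 9, 5, 0, 7, 2, 3, 4, 8]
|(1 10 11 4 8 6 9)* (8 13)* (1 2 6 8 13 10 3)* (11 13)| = |(1 3)(2 6 9)(4 10 13 11)| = 12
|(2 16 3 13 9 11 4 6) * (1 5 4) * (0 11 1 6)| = |(0 11 6 2 16 3 13 9 1 5 4)| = 11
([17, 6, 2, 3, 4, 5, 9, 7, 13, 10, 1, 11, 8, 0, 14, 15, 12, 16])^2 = [16, 9, 2, 3, 4, 5, 10, 7, 0, 1, 6, 11, 13, 17, 14, 15, 8, 12]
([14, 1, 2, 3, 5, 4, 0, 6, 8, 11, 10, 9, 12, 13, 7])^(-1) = (0 6 7 14)(4 5)(9 11)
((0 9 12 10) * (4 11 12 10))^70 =((0 9 10)(4 11 12))^70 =(0 9 10)(4 11 12)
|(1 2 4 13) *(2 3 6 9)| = |(1 3 6 9 2 4 13)| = 7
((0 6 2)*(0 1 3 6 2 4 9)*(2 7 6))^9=(0 9 4 6 7)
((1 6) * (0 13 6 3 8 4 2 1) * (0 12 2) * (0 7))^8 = ((0 13 6 12 2 1 3 8 4 7))^8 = (0 4 3 2 6)(1 12 13 7 8)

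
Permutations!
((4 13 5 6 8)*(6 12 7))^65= ((4 13 5 12 7 6 8))^65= (4 5 7 8 13 12 6)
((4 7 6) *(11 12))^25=(4 7 6)(11 12)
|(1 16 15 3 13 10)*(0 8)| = |(0 8)(1 16 15 3 13 10)| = 6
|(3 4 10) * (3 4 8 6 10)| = |(3 8 6 10 4)| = 5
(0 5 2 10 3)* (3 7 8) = (0 5 2 10 7 8 3) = [5, 1, 10, 0, 4, 2, 6, 8, 3, 9, 7]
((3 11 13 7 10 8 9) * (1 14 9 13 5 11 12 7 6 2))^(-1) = (1 2 6 13 8 10 7 12 3 9 14)(5 11)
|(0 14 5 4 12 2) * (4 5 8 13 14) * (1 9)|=12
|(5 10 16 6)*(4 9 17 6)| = |(4 9 17 6 5 10 16)| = 7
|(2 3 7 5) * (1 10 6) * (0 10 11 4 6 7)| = 12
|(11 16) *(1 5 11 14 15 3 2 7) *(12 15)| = 10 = |(1 5 11 16 14 12 15 3 2 7)|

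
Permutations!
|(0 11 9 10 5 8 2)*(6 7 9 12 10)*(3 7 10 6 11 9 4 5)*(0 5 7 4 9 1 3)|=|(0 1 3 4 7 9 11 12 6 10)(2 5 8)|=30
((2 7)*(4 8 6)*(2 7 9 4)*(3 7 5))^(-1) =(2 6 8 4 9)(3 5 7)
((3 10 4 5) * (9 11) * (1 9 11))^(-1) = (11)(1 9)(3 5 4 10)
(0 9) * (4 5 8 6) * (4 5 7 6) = [9, 1, 2, 3, 7, 8, 5, 6, 4, 0] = (0 9)(4 7 6 5 8)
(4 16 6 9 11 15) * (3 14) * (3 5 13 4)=(3 14 5 13 4 16 6 9 11 15)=[0, 1, 2, 14, 16, 13, 9, 7, 8, 11, 10, 15, 12, 4, 5, 3, 6]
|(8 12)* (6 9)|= |(6 9)(8 12)|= 2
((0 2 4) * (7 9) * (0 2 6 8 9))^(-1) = (0 7 9 8 6)(2 4)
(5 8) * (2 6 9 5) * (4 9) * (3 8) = (2 6 4 9 5 3 8) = [0, 1, 6, 8, 9, 3, 4, 7, 2, 5]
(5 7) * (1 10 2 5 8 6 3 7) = (1 10 2 5)(3 7 8 6) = [0, 10, 5, 7, 4, 1, 3, 8, 6, 9, 2]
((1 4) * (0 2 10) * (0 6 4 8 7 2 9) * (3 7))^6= ((0 9)(1 8 3 7 2 10 6 4))^6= (1 6 2 3)(4 10 7 8)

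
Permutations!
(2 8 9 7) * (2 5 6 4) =[0, 1, 8, 3, 2, 6, 4, 5, 9, 7] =(2 8 9 7 5 6 4)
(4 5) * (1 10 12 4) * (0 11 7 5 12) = (0 11 7 5 1 10)(4 12) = [11, 10, 2, 3, 12, 1, 6, 5, 8, 9, 0, 7, 4]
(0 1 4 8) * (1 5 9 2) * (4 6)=(0 5 9 2 1 6 4 8)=[5, 6, 1, 3, 8, 9, 4, 7, 0, 2]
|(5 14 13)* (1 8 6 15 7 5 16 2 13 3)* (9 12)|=|(1 8 6 15 7 5 14 3)(2 13 16)(9 12)|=24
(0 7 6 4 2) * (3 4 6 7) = (7)(0 3 4 2) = [3, 1, 0, 4, 2, 5, 6, 7]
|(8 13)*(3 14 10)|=6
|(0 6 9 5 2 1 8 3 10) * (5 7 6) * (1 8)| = 6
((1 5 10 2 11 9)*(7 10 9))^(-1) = ((1 5 9)(2 11 7 10))^(-1) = (1 9 5)(2 10 7 11)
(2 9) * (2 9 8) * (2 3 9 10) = (2 8 3 9 10) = [0, 1, 8, 9, 4, 5, 6, 7, 3, 10, 2]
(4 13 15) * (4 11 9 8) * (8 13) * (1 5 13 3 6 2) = (1 5 13 15 11 9 3 6 2)(4 8) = [0, 5, 1, 6, 8, 13, 2, 7, 4, 3, 10, 9, 12, 15, 14, 11]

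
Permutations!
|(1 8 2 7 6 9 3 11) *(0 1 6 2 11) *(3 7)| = |(0 1 8 11 6 9 7 2 3)| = 9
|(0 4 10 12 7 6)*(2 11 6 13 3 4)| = |(0 2 11 6)(3 4 10 12 7 13)| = 12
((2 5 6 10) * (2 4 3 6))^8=(10)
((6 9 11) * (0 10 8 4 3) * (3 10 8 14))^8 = (0 4 14)(3 8 10)(6 11 9) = ((0 8 4 10 14 3)(6 9 11))^8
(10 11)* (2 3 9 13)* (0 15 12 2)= [15, 1, 3, 9, 4, 5, 6, 7, 8, 13, 11, 10, 2, 0, 14, 12]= (0 15 12 2 3 9 13)(10 11)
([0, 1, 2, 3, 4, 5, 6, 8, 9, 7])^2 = [0, 1, 2, 3, 4, 5, 6, 9, 7, 8]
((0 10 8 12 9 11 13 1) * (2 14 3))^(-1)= (0 1 13 11 9 12 8 10)(2 3 14)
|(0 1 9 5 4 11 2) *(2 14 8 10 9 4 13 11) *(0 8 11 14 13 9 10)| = |(0 1 4 2 8)(5 9)(11 13 14)| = 30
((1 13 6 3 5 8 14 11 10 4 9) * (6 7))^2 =((1 13 7 6 3 5 8 14 11 10 4 9))^2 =(1 7 3 8 11 4)(5 14 10 9 13 6)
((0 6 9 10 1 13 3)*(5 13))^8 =((0 6 9 10 1 5 13 3))^8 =(13)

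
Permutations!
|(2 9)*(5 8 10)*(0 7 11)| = 6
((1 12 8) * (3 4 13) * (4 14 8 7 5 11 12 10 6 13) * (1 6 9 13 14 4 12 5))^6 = ((1 10 9 13 3 4 12 7)(5 11)(6 14 8))^6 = (14)(1 12 3 9)(4 13 10 7)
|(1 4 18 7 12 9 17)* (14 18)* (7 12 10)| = 14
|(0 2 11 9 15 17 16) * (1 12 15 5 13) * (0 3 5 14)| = |(0 2 11 9 14)(1 12 15 17 16 3 5 13)| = 40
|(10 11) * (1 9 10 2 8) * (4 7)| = |(1 9 10 11 2 8)(4 7)| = 6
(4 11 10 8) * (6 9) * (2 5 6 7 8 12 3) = (2 5 6 9 7 8 4 11 10 12 3) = [0, 1, 5, 2, 11, 6, 9, 8, 4, 7, 12, 10, 3]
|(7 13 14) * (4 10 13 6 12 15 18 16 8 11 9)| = |(4 10 13 14 7 6 12 15 18 16 8 11 9)| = 13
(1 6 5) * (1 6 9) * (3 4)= (1 9)(3 4)(5 6)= [0, 9, 2, 4, 3, 6, 5, 7, 8, 1]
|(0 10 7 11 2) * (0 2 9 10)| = 4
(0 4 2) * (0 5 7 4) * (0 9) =(0 9)(2 5 7 4) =[9, 1, 5, 3, 2, 7, 6, 4, 8, 0]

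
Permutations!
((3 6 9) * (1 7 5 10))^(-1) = (1 10 5 7)(3 9 6)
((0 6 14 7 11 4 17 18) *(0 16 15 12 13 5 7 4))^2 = (0 14 17 16 12 5 11 6 4 18 15 13 7)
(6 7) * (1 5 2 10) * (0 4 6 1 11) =(0 4 6 7 1 5 2 10 11) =[4, 5, 10, 3, 6, 2, 7, 1, 8, 9, 11, 0]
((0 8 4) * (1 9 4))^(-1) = (0 4 9 1 8)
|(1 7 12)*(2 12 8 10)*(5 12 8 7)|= 3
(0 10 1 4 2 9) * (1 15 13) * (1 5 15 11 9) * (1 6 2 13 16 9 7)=[10, 4, 6, 3, 13, 15, 2, 1, 8, 0, 11, 7, 12, 5, 14, 16, 9]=(0 10 11 7 1 4 13 5 15 16 9)(2 6)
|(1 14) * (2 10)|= 2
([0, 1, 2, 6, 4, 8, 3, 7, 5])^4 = [0, 1, 2, 3, 4, 5, 6, 7, 8]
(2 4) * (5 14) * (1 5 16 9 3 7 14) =[0, 5, 4, 7, 2, 1, 6, 14, 8, 3, 10, 11, 12, 13, 16, 15, 9] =(1 5)(2 4)(3 7 14 16 9)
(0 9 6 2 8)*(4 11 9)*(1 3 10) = (0 4 11 9 6 2 8)(1 3 10) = [4, 3, 8, 10, 11, 5, 2, 7, 0, 6, 1, 9]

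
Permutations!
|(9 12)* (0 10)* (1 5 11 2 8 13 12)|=|(0 10)(1 5 11 2 8 13 12 9)|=8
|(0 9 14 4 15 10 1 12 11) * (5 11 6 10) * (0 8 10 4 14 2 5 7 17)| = 14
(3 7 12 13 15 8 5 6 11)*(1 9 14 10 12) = (1 9 14 10 12 13 15 8 5 6 11 3 7) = [0, 9, 2, 7, 4, 6, 11, 1, 5, 14, 12, 3, 13, 15, 10, 8]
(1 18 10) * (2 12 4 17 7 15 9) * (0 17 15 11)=[17, 18, 12, 3, 15, 5, 6, 11, 8, 2, 1, 0, 4, 13, 14, 9, 16, 7, 10]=(0 17 7 11)(1 18 10)(2 12 4 15 9)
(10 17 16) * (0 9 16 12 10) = (0 9 16)(10 17 12) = [9, 1, 2, 3, 4, 5, 6, 7, 8, 16, 17, 11, 10, 13, 14, 15, 0, 12]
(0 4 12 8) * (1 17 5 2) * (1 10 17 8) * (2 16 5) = (0 4 12 1 8)(2 10 17)(5 16) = [4, 8, 10, 3, 12, 16, 6, 7, 0, 9, 17, 11, 1, 13, 14, 15, 5, 2]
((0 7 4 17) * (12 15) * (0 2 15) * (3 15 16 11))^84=(0 2 15 4 11)(3 7 16 12 17)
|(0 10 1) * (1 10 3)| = 3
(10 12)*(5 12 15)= [0, 1, 2, 3, 4, 12, 6, 7, 8, 9, 15, 11, 10, 13, 14, 5]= (5 12 10 15)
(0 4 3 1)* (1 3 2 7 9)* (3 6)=(0 4 2 7 9 1)(3 6)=[4, 0, 7, 6, 2, 5, 3, 9, 8, 1]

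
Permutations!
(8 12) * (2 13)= [0, 1, 13, 3, 4, 5, 6, 7, 12, 9, 10, 11, 8, 2]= (2 13)(8 12)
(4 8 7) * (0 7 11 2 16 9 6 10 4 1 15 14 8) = (0 7 1 15 14 8 11 2 16 9 6 10 4) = [7, 15, 16, 3, 0, 5, 10, 1, 11, 6, 4, 2, 12, 13, 8, 14, 9]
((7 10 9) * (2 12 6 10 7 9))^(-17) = ((2 12 6 10))^(-17) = (2 10 6 12)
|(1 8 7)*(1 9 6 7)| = 6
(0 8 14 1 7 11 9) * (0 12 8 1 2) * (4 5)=(0 1 7 11 9 12 8 14 2)(4 5)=[1, 7, 0, 3, 5, 4, 6, 11, 14, 12, 10, 9, 8, 13, 2]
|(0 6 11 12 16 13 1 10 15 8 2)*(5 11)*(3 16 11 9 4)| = |(0 6 5 9 4 3 16 13 1 10 15 8 2)(11 12)| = 26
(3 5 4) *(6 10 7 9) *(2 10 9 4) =(2 10 7 4 3 5)(6 9) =[0, 1, 10, 5, 3, 2, 9, 4, 8, 6, 7]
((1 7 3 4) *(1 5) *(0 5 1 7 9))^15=(0 5 7 3 4 1 9)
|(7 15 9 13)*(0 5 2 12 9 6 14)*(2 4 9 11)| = 9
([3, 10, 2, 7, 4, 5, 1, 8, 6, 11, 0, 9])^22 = (11)(0 3 7 8 6 1 10)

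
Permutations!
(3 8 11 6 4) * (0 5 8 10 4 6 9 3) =(0 5 8 11 9 3 10 4) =[5, 1, 2, 10, 0, 8, 6, 7, 11, 3, 4, 9]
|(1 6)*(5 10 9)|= |(1 6)(5 10 9)|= 6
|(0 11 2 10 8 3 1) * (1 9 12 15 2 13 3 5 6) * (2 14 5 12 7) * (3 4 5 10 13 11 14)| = 15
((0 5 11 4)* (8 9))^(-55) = (0 5 11 4)(8 9)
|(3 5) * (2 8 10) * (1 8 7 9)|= |(1 8 10 2 7 9)(3 5)|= 6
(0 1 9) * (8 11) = (0 1 9)(8 11) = [1, 9, 2, 3, 4, 5, 6, 7, 11, 0, 10, 8]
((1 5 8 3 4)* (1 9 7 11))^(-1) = ((1 5 8 3 4 9 7 11))^(-1) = (1 11 7 9 4 3 8 5)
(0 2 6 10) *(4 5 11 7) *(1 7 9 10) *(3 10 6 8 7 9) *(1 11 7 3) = [2, 9, 8, 10, 5, 7, 11, 4, 3, 6, 0, 1] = (0 2 8 3 10)(1 9 6 11)(4 5 7)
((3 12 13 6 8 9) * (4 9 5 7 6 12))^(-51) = (5 7 6 8)(12 13)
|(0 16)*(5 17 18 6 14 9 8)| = |(0 16)(5 17 18 6 14 9 8)| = 14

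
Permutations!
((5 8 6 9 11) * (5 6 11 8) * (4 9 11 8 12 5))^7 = ((4 9 12 5)(6 11))^7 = (4 5 12 9)(6 11)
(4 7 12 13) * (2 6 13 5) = (2 6 13 4 7 12 5) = [0, 1, 6, 3, 7, 2, 13, 12, 8, 9, 10, 11, 5, 4]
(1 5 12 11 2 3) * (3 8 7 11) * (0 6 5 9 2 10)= (0 6 5 12 3 1 9 2 8 7 11 10)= [6, 9, 8, 1, 4, 12, 5, 11, 7, 2, 0, 10, 3]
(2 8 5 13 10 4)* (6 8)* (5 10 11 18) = (2 6 8 10 4)(5 13 11 18) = [0, 1, 6, 3, 2, 13, 8, 7, 10, 9, 4, 18, 12, 11, 14, 15, 16, 17, 5]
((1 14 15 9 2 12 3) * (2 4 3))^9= ((1 14 15 9 4 3)(2 12))^9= (1 9)(2 12)(3 15)(4 14)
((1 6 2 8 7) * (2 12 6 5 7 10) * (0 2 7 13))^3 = ((0 2 8 10 7 1 5 13)(6 12))^3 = (0 10 5 2 7 13 8 1)(6 12)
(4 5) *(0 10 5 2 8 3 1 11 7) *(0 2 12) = (0 10 5 4 12)(1 11 7 2 8 3) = [10, 11, 8, 1, 12, 4, 6, 2, 3, 9, 5, 7, 0]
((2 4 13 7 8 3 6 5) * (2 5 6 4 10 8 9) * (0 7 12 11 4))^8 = ((0 7 9 2 10 8 3)(4 13 12 11))^8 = (13)(0 7 9 2 10 8 3)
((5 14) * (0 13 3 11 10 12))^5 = (0 12 10 11 3 13)(5 14)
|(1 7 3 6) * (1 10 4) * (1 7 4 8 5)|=8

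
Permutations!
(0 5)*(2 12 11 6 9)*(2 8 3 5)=[2, 1, 12, 5, 4, 0, 9, 7, 3, 8, 10, 6, 11]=(0 2 12 11 6 9 8 3 5)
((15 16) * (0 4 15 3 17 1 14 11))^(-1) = (0 11 14 1 17 3 16 15 4)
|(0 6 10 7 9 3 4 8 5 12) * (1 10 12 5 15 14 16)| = |(0 6 12)(1 10 7 9 3 4 8 15 14 16)| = 30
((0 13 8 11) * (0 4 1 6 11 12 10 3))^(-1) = (0 3 10 12 8 13)(1 4 11 6)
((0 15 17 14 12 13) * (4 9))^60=((0 15 17 14 12 13)(4 9))^60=(17)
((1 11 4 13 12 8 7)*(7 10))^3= ((1 11 4 13 12 8 10 7))^3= (1 13 10 11 12 7 4 8)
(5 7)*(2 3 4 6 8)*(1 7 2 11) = (1 7 5 2 3 4 6 8 11) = [0, 7, 3, 4, 6, 2, 8, 5, 11, 9, 10, 1]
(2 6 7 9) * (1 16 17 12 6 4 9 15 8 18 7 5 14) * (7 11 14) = (1 16 17 12 6 5 7 15 8 18 11 14)(2 4 9) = [0, 16, 4, 3, 9, 7, 5, 15, 18, 2, 10, 14, 6, 13, 1, 8, 17, 12, 11]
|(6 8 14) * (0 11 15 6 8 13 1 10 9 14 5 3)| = |(0 11 15 6 13 1 10 9 14 8 5 3)| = 12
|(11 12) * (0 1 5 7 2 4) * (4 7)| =4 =|(0 1 5 4)(2 7)(11 12)|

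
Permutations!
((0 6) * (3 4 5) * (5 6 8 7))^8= (0 8 7 5 3 4 6)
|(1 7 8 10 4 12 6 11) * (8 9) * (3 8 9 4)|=|(1 7 4 12 6 11)(3 8 10)|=6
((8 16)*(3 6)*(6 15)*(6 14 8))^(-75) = ((3 15 14 8 16 6))^(-75) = (3 8)(6 14)(15 16)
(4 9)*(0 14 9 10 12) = [14, 1, 2, 3, 10, 5, 6, 7, 8, 4, 12, 11, 0, 13, 9] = (0 14 9 4 10 12)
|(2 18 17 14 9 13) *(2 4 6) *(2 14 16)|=20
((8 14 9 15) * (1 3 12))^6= ((1 3 12)(8 14 9 15))^6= (8 9)(14 15)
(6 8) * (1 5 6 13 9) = (1 5 6 8 13 9) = [0, 5, 2, 3, 4, 6, 8, 7, 13, 1, 10, 11, 12, 9]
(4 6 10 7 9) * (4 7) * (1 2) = (1 2)(4 6 10)(7 9) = [0, 2, 1, 3, 6, 5, 10, 9, 8, 7, 4]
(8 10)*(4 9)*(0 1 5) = (0 1 5)(4 9)(8 10) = [1, 5, 2, 3, 9, 0, 6, 7, 10, 4, 8]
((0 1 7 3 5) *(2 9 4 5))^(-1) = ((0 1 7 3 2 9 4 5))^(-1) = (0 5 4 9 2 3 7 1)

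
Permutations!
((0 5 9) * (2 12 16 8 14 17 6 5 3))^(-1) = (0 9 5 6 17 14 8 16 12 2 3)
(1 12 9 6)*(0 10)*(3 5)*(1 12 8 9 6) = (0 10)(1 8 9)(3 5)(6 12) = [10, 8, 2, 5, 4, 3, 12, 7, 9, 1, 0, 11, 6]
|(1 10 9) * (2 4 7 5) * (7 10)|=|(1 7 5 2 4 10 9)|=7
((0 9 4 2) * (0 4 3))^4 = (0 9 3)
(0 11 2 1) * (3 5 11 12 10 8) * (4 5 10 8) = (0 12 8 3 10 4 5 11 2 1) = [12, 0, 1, 10, 5, 11, 6, 7, 3, 9, 4, 2, 8]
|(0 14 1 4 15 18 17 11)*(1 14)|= 7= |(0 1 4 15 18 17 11)|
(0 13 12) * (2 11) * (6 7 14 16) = (0 13 12)(2 11)(6 7 14 16) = [13, 1, 11, 3, 4, 5, 7, 14, 8, 9, 10, 2, 0, 12, 16, 15, 6]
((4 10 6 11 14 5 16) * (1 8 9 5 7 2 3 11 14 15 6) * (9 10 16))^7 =((1 8 10)(2 3 11 15 6 14 7)(4 16)(5 9))^7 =(1 8 10)(4 16)(5 9)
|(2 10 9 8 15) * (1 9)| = 6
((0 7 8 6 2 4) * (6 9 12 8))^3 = ((0 7 6 2 4)(8 9 12))^3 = (12)(0 2 7 4 6)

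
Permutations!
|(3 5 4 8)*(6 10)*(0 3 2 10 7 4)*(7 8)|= |(0 3 5)(2 10 6 8)(4 7)|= 12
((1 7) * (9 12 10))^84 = (12)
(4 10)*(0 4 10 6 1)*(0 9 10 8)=(0 4 6 1 9 10 8)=[4, 9, 2, 3, 6, 5, 1, 7, 0, 10, 8]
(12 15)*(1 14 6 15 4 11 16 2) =(1 14 6 15 12 4 11 16 2) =[0, 14, 1, 3, 11, 5, 15, 7, 8, 9, 10, 16, 4, 13, 6, 12, 2]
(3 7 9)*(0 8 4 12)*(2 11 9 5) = (0 8 4 12)(2 11 9 3 7 5) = [8, 1, 11, 7, 12, 2, 6, 5, 4, 3, 10, 9, 0]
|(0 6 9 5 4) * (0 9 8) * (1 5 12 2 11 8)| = |(0 6 1 5 4 9 12 2 11 8)| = 10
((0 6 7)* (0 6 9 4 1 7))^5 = (0 6 7 1 4 9)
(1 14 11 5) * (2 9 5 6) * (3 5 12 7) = (1 14 11 6 2 9 12 7 3 5) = [0, 14, 9, 5, 4, 1, 2, 3, 8, 12, 10, 6, 7, 13, 11]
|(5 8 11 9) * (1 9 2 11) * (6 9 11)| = 7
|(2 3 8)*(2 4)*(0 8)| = |(0 8 4 2 3)| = 5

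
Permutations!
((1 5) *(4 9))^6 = (9)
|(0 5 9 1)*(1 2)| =|(0 5 9 2 1)| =5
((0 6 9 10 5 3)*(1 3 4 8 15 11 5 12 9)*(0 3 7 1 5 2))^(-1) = (0 2 11 15 8 4 5 6)(1 7)(9 12 10)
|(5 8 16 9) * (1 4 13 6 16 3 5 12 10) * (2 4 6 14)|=|(1 6 16 9 12 10)(2 4 13 14)(3 5 8)|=12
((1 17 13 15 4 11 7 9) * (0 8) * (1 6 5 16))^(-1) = ((0 8)(1 17 13 15 4 11 7 9 6 5 16))^(-1) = (0 8)(1 16 5 6 9 7 11 4 15 13 17)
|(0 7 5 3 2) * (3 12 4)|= |(0 7 5 12 4 3 2)|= 7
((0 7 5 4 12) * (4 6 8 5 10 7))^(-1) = (0 12 4)(5 8 6)(7 10)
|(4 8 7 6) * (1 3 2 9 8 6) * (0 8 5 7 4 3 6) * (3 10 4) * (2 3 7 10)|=10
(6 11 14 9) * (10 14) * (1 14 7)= (1 14 9 6 11 10 7)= [0, 14, 2, 3, 4, 5, 11, 1, 8, 6, 7, 10, 12, 13, 9]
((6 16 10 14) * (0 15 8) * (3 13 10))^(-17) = (0 15 8)(3 13 10 14 6 16)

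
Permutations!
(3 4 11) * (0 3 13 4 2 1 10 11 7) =(0 3 2 1 10 11 13 4 7) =[3, 10, 1, 2, 7, 5, 6, 0, 8, 9, 11, 13, 12, 4]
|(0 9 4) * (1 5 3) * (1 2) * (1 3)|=|(0 9 4)(1 5)(2 3)|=6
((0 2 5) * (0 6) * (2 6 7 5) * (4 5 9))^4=(9)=((0 6)(4 5 7 9))^4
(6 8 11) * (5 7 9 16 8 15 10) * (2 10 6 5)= [0, 1, 10, 3, 4, 7, 15, 9, 11, 16, 2, 5, 12, 13, 14, 6, 8]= (2 10)(5 7 9 16 8 11)(6 15)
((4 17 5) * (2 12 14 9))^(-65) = ((2 12 14 9)(4 17 5))^(-65) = (2 9 14 12)(4 17 5)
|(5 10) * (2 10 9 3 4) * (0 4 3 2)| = 4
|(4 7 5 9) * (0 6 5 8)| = 7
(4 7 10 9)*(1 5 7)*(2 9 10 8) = [0, 5, 9, 3, 1, 7, 6, 8, 2, 4, 10] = (10)(1 5 7 8 2 9 4)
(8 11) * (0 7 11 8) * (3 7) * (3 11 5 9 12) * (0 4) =(0 11 4)(3 7 5 9 12) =[11, 1, 2, 7, 0, 9, 6, 5, 8, 12, 10, 4, 3]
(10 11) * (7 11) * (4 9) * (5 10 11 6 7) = [0, 1, 2, 3, 9, 10, 7, 6, 8, 4, 5, 11] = (11)(4 9)(5 10)(6 7)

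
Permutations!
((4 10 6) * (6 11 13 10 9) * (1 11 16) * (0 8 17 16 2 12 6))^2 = (0 17 1 13 2 6 9 8 16 11 10 12 4)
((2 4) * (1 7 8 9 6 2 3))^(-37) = ((1 7 8 9 6 2 4 3))^(-37) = (1 9 4 7 6 3 8 2)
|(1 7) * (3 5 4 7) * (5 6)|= 6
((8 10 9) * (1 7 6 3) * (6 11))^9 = (1 3 6 11 7)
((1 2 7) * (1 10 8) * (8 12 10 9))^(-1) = ((1 2 7 9 8)(10 12))^(-1) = (1 8 9 7 2)(10 12)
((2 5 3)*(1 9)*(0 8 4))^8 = ((0 8 4)(1 9)(2 5 3))^8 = (9)(0 4 8)(2 3 5)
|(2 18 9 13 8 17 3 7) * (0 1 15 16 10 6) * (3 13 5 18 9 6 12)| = 39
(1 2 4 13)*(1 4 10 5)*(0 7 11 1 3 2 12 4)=(0 7 11 1 12 4 13)(2 10 5 3)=[7, 12, 10, 2, 13, 3, 6, 11, 8, 9, 5, 1, 4, 0]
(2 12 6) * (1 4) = [0, 4, 12, 3, 1, 5, 2, 7, 8, 9, 10, 11, 6] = (1 4)(2 12 6)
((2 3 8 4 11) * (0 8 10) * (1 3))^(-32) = ((0 8 4 11 2 1 3 10))^(-32) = (11)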